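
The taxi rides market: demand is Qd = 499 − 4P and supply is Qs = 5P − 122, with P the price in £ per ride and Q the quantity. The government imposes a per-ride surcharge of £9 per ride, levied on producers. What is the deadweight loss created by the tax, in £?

Deadweight loss = £90.

Without the tax, 499 − 4P = 5P − 122 gives 9P = 621, so P* = £69 and Q* = 223.
With the tax collected from producers, supply shifts: Qs = 5(P − 9) − 122.
Solving gives Q = 203 with consumers paying £74 and producers receiving £65 (the £9 wedge).
Quantity falls by |ΔQ| = |223 − 203| = 20.
DWL = ½ · t · |ΔQ| = ½ · 9 · 20 = £90.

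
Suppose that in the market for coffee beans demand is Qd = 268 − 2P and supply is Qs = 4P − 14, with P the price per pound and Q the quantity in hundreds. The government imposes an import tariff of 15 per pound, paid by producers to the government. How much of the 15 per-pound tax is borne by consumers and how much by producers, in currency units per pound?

Consumers bear 10 per pound; producers bear 5 per pound.

Before the tax: set 268 − 2P = 4P − 14 → P* = 47, Q* = 174.
With the tax collected from producers, supply shifts: Qs = 4(P − 15) − 14.
Solving gives Q = 154 with consumers paying 57 and producers receiving 42 (the 15 wedge).
Burden on consumers: 10; on producers: 5. (They sum to 15.)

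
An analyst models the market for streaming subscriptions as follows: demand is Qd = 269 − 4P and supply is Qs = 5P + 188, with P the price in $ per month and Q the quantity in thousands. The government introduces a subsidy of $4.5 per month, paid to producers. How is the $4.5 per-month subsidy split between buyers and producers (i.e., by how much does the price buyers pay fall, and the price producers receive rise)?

Buyers gain $2.5 per month; producers gain $2 per month.

Before the subsidy: set 269 − 4P = 5P + 188 → P* = $9, Q* = 233.
With a per-unit subsidy paid to producers, each receives P + 4.5 per unit sold, so supply becomes Qs = 5(P + 4.5) + 188.
New equilibrium: buyers pay $6.5, producers receive $11, Q = 243. (Wedge: Pb − Ps = −4.5.)
Gain to buyers: $2.5; to producers: $2. (They sum to $4.5.)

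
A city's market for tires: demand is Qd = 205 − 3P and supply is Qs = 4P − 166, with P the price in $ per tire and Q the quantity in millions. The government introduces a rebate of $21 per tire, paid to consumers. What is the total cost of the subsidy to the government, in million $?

Before the subsidy: set 205 − 3P = 4P − 166 → P* = $53, Q* = 46.
With a per-unit subsidy paid to consumers, each effectively pays P − 21, so demand becomes Qd = 205 − 3(P − 21).
Solving gives Q = 82 with consumers paying $41 and suppliers receiving $62 (the $21 wedge).
Outlay = t · Q = 21 · 82 = $1722.

Government outlay = $1722 million.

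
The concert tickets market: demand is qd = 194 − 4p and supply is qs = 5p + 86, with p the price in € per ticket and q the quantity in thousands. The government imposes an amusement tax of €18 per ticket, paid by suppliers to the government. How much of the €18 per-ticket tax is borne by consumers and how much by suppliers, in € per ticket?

Consumers bear €10 per ticket; suppliers bear €8 per ticket.

Without the tax, 194 − 4p = 5p + 86 gives 9p = 108, so p* = €12 and q* = 146.
With the tax collected from suppliers, supply shifts: qs = 5(p − 18) + 86.
Solving gives q = 106 with consumers paying €22 and suppliers receiving €4 (the €18 wedge).
Burden on consumers: €10; on suppliers: €8. (They sum to €18.)
The less price-elastic side of the market bears the larger share of a per-unit tax.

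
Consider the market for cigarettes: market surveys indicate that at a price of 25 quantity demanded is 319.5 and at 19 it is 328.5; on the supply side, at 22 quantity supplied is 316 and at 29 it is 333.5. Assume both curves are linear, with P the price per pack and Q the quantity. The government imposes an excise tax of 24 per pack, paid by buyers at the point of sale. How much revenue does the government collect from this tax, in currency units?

Tax revenue = 7164.

Demand slope: (328.5 − 319.5)/(19 − 25) = -1.5, so Qd = 357 − 1.5P.
Supply slope: (333.5 − 316)/(29 − 22) = 2.5, so Qs = 2.5P + 261.
Without the tax, 357 − 1.5P = 2.5P + 261 gives 4P = 96, so P* = 24 and Q* = 321.
With the tax collected from buyers, demand (in seller-price terms) shifts: Qd = 357 − 1.5(P + 24).
Solving gives Q = 298.5 with buyers paying 39 and sellers receiving 15 (the 24 wedge).
Revenue = t · Q = 24 · 298.5 = 7164.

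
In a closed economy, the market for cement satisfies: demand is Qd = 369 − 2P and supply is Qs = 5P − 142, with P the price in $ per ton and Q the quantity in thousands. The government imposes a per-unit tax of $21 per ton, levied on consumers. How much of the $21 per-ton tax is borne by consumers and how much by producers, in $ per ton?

Consumers bear $15 per ton; producers bear $6 per ton.

Without the tax, 369 − 2P = 5P − 142 gives 7P = 511, so P* = $73 and Q* = 223.
With the tax collected from consumers, demand (in seller-price terms) shifts: Qd = 369 − 2(P + 21).
Solving gives Q = 193 with consumers paying $88 and producers receiving $67 (the $21 wedge).
Burden on consumers: $15; on producers: $6. (They sum to $21.)
The less price-elastic side of the market bears the larger share of a per-unit tax.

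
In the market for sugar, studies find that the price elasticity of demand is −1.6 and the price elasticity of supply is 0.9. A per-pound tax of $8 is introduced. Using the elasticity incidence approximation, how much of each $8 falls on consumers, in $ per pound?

Incidence ratio: consumers' share ≈ εs / (εs + |εd|) = 0.9 / (0.9 + 1.6) = 0.36.
So consumers bear ≈ 0.36 × $8 = $2.88; producers bear $5.12.

Consumers bear ≈ $2.88 per pound.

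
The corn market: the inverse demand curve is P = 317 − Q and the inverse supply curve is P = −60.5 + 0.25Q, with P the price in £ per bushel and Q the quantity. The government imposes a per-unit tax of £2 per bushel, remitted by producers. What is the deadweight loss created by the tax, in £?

Inverting to Q(P) form: Qd = 317 − P; Qs = 4P + 242.
Before the tax: set 317 − P = 4P + 242 → P* = £15, Q* = 302.
With the tax collected from producers, supply shifts: Qs = 4(P − 2) + 242.
Solving gives Q = 300.4 with buyers paying £16.6 and producers receiving £14.6 (the £2 wedge).
Quantity falls by |ΔQ| = |302 − 300.4| = 1.6.
DWL = ½ · t · |ΔQ| = ½ · 2 · 1.6 = £1.6.

Deadweight loss = £1.6.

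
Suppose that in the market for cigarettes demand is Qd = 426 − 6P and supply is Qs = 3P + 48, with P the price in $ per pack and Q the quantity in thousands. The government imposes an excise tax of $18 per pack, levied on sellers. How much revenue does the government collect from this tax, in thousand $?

Without the tax, 426 − 6P = 3P + 48 gives 9P = 378, so P* = $42 and Q* = 174.
With the tax collected from sellers, supply shifts: Qs = 3(P − 18) + 48.
New equilibrium: buyers pay $48, sellers receive $30, Q = 138. (Wedge: Pb − Ps = 18.)
Revenue = t · Q = 18 · 138 = $2484.

Tax revenue = $2484 thousand.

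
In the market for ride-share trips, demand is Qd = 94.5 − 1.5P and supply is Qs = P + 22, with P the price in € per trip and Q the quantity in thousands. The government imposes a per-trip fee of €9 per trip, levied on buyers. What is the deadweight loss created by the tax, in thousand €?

Deadweight loss = €24.3 thousand.

Without the tax, 94.5 − 1.5P = P + 22 gives 2.5P = 72.5, so P* = €29 and Q* = 51.
With the tax collected from buyers, demand (in seller-price terms) shifts: Qd = 94.5 − 1.5(P + 9).
Solving gives Q = 45.6 with buyers paying €32.6 and sellers receiving €23.6 (the €9 wedge).
Quantity falls by |ΔQ| = |51 − 45.6| = 5.4.
DWL = ½ · t · |ΔQ| = ½ · 9 · 5.4 = €24.3.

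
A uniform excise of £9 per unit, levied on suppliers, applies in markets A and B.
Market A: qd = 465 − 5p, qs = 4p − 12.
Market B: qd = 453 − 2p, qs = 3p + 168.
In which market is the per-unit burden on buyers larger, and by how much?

Market B, by £1.4.

Market A: pre-tax p* = £53, q* = 200; post-tax q = 180; per-unit burden on buyers = £4.
Market B: pre-tax p* = £57, q* = 339; post-tax q = 328.2; per-unit burden on buyers = £5.4.
Difference: £4 vs £5.4 → market B is larger by £1.4.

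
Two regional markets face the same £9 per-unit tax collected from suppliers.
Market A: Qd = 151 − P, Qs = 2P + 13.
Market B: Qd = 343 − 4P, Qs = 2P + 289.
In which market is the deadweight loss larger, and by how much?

Market B, by £27.

Market A: pre-tax P* = £46, Q* = 105; post-tax Q = 99; deadweight loss = £27.
Market B: pre-tax P* = £9, Q* = 307; post-tax Q = 295; deadweight loss = £54.
Difference: £27 vs £54 → market B is larger by £27.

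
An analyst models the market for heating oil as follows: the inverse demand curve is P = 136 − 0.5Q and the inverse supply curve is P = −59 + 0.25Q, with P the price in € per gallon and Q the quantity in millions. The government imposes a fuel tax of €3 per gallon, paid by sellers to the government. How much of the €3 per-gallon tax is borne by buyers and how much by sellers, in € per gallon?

Buyers bear €2 per gallon; sellers bear €1 per gallon.

Rewrite in direct form: Qd = 272 − 2P and Qs = 4P + 236.
Before the tax: set 272 − 2P = 4P + 236 → P* = €6, Q* = 260.
With the tax collected from sellers, supply shifts: Qs = 4(P − 3) + 236.
New equilibrium: buyers pay €8, sellers receive €5, Q = 256. (Wedge: Pb − Ps = 3.)
Burden on buyers: €2; on sellers: €1. (They sum to €3.)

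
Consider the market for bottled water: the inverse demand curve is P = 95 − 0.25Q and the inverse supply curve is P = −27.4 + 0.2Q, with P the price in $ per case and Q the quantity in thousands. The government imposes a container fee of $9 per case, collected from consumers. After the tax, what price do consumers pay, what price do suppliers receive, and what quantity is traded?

Consumers pay $32; suppliers receive $23; quantity = 252.

Rewrite in direct form: Qd = 380 − 4P and Qs = 5P + 137.
Before the tax: set 380 − 4P = 5P + 137 → P* = $27, Q* = 272.
With the tax collected from consumers, demand (in seller-price terms) shifts: Qd = 380 − 4(P + 9).
New equilibrium: consumers pay $32, suppliers receive $23, Q = 252. (Wedge: Pb − Ps = 9.)
The less price-elastic side of the market bears the larger share of a per-unit tax.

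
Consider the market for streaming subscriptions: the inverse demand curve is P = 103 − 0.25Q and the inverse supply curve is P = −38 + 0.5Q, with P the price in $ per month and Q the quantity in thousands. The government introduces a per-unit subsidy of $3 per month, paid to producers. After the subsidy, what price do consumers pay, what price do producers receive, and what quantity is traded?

Inverting to Q(P) form: Qd = 412 − 4P; Qs = 2P + 76.
Without the subsidy, 412 − 4P = 2P + 76 gives 6P = 336, so P* = $56 and Q* = 188.
With a per-unit subsidy paid to producers, each receives P + 3 per unit sold, so supply becomes Qs = 2(P + 3) + 76.
New equilibrium: consumers pay $55, producers receive $58, Q = 192. (Wedge: Pb − Ps = −3.)

Consumers pay $55; producers receive $58; quantity = 192.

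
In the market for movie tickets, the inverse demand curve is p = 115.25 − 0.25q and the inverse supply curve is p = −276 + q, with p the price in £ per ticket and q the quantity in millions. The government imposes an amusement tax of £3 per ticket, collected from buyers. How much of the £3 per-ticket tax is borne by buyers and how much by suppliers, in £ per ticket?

Rewrite in direct form: qd = 461 − 4p and qs = p + 276.
Without the tax, 461 − 4p = p + 276 gives 5p = 185, so p* = £37 and q* = 313.
With the tax collected from buyers, demand (in seller-price terms) shifts: qd = 461 − 4(p + 3).
New equilibrium: buyers pay £37.6, suppliers receive £34.6, q = 310.6. (Wedge: pb − ps = 3.)
Burden on buyers: £0.6; on suppliers: £2.4. (They sum to £3.)
The less price-elastic side of the market bears the larger share of a per-unit tax.

Buyers bear £0.6 per ticket; suppliers bear £2.4 per ticket.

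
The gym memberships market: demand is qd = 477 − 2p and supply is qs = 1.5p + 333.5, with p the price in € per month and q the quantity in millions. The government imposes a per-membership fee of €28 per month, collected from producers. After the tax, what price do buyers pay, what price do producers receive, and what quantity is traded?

Without the tax, 477 − 2p = 1.5p + 333.5 gives 3.5p = 143.5, so p* = €41 and q* = 395.
With the tax collected from producers, supply shifts: qs = 1.5(p − 28) + 333.5.
Solving gives q = 371 with buyers paying €53 and producers receiving €25 (the €28 wedge).

Buyers pay €53; producers receive €25; quantity = 371.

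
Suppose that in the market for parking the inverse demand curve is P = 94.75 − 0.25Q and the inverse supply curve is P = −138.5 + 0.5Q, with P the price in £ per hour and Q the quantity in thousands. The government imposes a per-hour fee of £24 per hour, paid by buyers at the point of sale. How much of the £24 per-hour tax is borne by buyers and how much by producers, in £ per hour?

Rewrite in direct form: Qd = 379 − 4P and Qs = 2P + 277.
Before the tax: set 379 − 4P = 2P + 277 → P* = £17, Q* = 311.
With the tax collected from buyers, demand (in seller-price terms) shifts: Qd = 379 − 4(P + 24).
Solving gives Q = 279 with buyers paying £25 and producers receiving £1 (the £24 wedge).
Burden on buyers: £8; on producers: £16. (They sum to £24.)
The less price-elastic side of the market bears the larger share of a per-unit tax.

Buyers bear £8 per hour; producers bear £16 per hour.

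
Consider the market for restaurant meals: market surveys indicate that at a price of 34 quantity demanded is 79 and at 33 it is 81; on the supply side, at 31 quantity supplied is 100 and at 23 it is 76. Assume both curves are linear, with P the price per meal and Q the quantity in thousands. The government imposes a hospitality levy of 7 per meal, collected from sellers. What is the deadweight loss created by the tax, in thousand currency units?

Demand slope: (81 − 79)/(33 − 34) = -2, so Qd = 147 − 2P.
Supply slope: (76 − 100)/(23 − 31) = 3, so Qs = 3P + 7.
Before the tax: set 147 − 2P = 3P + 7 → P* = 28, Q* = 91.
With the tax collected from sellers, supply shifts: Qs = 3(P − 7) + 7.
Solving gives Q = 82.6 with buyers paying 32.2 and sellers receiving 25.2 (the 7 wedge).
Quantity falls by |ΔQ| = |91 − 82.6| = 8.4.
DWL = ½ · t · |ΔQ| = ½ · 7 · 8.4 = 29.4.

Deadweight loss = 29.4 thousand.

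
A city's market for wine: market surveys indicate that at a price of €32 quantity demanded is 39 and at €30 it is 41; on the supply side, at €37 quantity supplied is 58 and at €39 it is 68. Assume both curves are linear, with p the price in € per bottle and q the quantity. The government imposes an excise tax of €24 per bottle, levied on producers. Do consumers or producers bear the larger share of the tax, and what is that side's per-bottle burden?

Demand slope: (41 − 39)/(30 − 32) = -1, so qd = 71 − p.
Supply slope: (68 − 58)/(39 − 37) = 5, so qs = 5p − 127.
Without the tax, 71 − p = 5p − 127 gives 6p = 198, so p* = €33 and q* = 38.
With the tax collected from producers, supply shifts: qs = 5(p − 24) − 127.
Solving gives q = 18 with consumers paying €53 and producers receiving €29 (the €24 wedge).
Per-bottle burden: consumers €20, producers €4.
Consumers take the larger share because demand is less price-elastic here (demand slope 1 vs supply slope 5).
The less price-elastic side of the market bears the larger share of a per-unit tax.

Consumers bear the larger share: €20 per bottle.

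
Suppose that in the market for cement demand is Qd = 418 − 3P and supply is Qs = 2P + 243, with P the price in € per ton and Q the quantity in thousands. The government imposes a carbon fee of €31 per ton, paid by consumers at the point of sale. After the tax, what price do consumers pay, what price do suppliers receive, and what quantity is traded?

Consumers pay €47.4; suppliers receive €16.4; quantity = 275.8.

Without the tax, 418 − 3P = 2P + 243 gives 5P = 175, so P* = €35 and Q* = 313.
With the tax collected from consumers, demand (in seller-price terms) shifts: Qd = 418 − 3(P + 31).
Solving gives Q = 275.8 with consumers paying €47.4 and suppliers receiving €16.4 (the €31 wedge).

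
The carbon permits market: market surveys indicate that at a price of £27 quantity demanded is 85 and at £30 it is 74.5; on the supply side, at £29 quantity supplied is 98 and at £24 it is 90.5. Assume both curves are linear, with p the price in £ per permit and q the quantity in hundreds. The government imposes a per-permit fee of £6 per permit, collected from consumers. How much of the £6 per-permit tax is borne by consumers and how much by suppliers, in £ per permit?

Demand slope: (74.5 − 85)/(30 − 27) = -3.5, so qd = 179.5 − 3.5p.
Supply slope: (90.5 − 98)/(24 − 29) = 1.5, so qs = 1.5p + 54.5.
Without the tax, 179.5 − 3.5p = 1.5p + 54.5 gives 5p = 125, so p* = £25 and q* = 92.
With the tax collected from consumers, demand (in seller-price terms) shifts: qd = 179.5 − 3.5(p + 6).
Solving gives q = 85.7 with consumers paying £26.8 and suppliers receiving £20.8 (the £6 wedge).
Burden on consumers: £1.8; on suppliers: £4.2. (They sum to £6.)

Consumers bear £1.8 per permit; suppliers bear £4.2 per permit.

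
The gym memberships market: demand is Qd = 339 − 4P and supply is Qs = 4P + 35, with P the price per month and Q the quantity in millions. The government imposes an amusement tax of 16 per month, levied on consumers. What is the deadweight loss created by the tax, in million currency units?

Before the tax: set 339 − 4P = 4P + 35 → P* = 38, Q* = 187.
With the tax collected from consumers, demand (in seller-price terms) shifts: Qd = 339 − 4(P + 16).
New equilibrium: consumers pay 46, suppliers receive 30, Q = 155. (Wedge: Pb − Ps = 16.)
Quantity falls by |ΔQ| = |187 − 155| = 32.
DWL = ½ · t · |ΔQ| = ½ · 16 · 32 = 256.

Deadweight loss = 256 million.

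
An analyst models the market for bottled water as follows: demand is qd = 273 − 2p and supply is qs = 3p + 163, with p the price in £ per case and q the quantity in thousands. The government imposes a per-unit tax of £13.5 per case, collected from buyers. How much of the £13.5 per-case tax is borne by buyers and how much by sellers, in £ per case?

Buyers bear £8.1 per case; sellers bear £5.4 per case.

Before the tax: set 273 − 2p = 3p + 163 → p* = £22, q* = 229.
With the tax collected from buyers, demand (in seller-price terms) shifts: qd = 273 − 2(p + 13.5).
Solving gives q = 212.8 with buyers paying £30.1 and sellers receiving £16.6 (the £13.5 wedge).
Burden on buyers: £8.1; on sellers: £5.4. (They sum to £13.5.)
The less price-elastic side of the market bears the larger share of a per-unit tax.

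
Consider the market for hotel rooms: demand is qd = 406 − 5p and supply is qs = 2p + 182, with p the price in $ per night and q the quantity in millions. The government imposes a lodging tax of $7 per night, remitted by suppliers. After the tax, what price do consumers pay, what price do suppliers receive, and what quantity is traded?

Before the tax: set 406 − 5p = 2p + 182 → p* = $32, q* = 246.
With the tax collected from suppliers, supply shifts: qs = 2(p − 7) + 182.
Solving gives q = 236 with consumers paying $34 and suppliers receiving $27 (the $7 wedge).
The less price-elastic side of the market bears the larger share of a per-unit tax.

Consumers pay $34; suppliers receive $27; quantity = 236.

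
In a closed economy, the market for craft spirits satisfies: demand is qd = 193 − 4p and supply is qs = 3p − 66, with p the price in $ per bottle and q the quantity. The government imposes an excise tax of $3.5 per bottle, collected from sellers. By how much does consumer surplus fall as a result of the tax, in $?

Consumer surplus falls by $63.

Without the tax, 193 − 4p = 3p − 66 gives 7p = 259, so p* = $37 and q* = 45.
With the tax collected from sellers, supply shifts: qs = 3(p − 3.5) − 66.
Solving gives q = 39 with consumers paying $38.5 and sellers receiving $35 (the $3.5 wedge).
ΔCS is the trapezoid between Q = 39 and Q = 45 of height $1.5: ½ · (45 + 39) · 1.5 = $63.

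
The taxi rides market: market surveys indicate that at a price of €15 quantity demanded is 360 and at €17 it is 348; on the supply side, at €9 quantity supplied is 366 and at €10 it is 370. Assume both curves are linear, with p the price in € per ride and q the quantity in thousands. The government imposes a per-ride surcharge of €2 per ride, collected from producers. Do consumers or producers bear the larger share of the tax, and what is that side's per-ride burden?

Demand slope: (348 − 360)/(17 − 15) = -6, so qd = 450 − 6p.
Supply slope: (370 − 366)/(10 − 9) = 4, so qs = 4p + 330.
Without the tax, 450 − 6p = 4p + 330 gives 10p = 120, so p* = €12 and q* = 378.
With the tax collected from producers, supply shifts: qs = 4(p − 2) + 330.
New equilibrium: consumers pay €12.8, producers receive €10.8, q = 373.2. (Wedge: pb − ps = 2.)
Per-ride burden: consumers €0.8, producers €1.2.
Producers take the larger share because supply is less price-elastic here (demand slope 6 vs supply slope 4).

Producers bear the larger share: €1.2 per ride.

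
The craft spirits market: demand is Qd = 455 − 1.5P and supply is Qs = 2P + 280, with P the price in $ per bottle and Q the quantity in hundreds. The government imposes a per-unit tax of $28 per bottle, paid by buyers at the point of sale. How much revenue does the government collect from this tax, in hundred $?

Tax revenue = $9968 hundred.

Without the tax, 455 − 1.5P = 2P + 280 gives 3.5P = 175, so P* = $50 and Q* = 380.
With the tax collected from buyers, demand (in seller-price terms) shifts: Qd = 455 − 1.5(P + 28).
New equilibrium: buyers pay $66, producers receive $38, Q = 356. (Wedge: Pb − Ps = 28.)
Revenue = t · Q = 28 · 356 = $9968.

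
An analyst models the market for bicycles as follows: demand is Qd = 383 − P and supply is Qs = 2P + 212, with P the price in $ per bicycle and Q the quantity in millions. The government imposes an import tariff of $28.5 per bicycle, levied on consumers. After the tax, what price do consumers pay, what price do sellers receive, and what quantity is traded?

Without the tax, 383 − P = 2P + 212 gives 3P = 171, so P* = $57 and Q* = 326.
With the tax collected from consumers, demand (in seller-price terms) shifts: Qd = 383 − (P + 28.5).
New equilibrium: consumers pay $76, sellers receive $47.5, Q = 307. (Wedge: Pb − Ps = 28.5.)

Consumers pay $76; sellers receive $47.5; quantity = 307.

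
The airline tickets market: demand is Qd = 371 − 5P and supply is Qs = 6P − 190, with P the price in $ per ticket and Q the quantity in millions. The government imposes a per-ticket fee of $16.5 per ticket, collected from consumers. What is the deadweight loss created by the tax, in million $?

Deadweight loss = $371.25 million.

Before the tax: set 371 − 5P = 6P − 190 → P* = $51, Q* = 116.
With the tax collected from consumers, demand (in seller-price terms) shifts: Qd = 371 − 5(P + 16.5).
New equilibrium: consumers pay $60, producers receive $43.5, Q = 71. (Wedge: Pb − Ps = 16.5.)
Quantity falls by |ΔQ| = |116 − 71| = 45.
DWL = ½ · t · |ΔQ| = ½ · 16.5 · 45 = $371.25.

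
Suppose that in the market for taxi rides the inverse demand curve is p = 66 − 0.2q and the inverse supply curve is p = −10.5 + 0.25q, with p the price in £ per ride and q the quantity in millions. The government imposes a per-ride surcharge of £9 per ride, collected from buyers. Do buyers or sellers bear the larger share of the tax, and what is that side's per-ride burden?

Sellers bear the larger share: £5 per ride.

Rewrite in direct form: qd = 330 − 5p and qs = 4p + 42.
Without the tax, 330 − 5p = 4p + 42 gives 9p = 288, so p* = £32 and q* = 170.
With the tax collected from buyers, demand (in seller-price terms) shifts: qd = 330 − 5(p + 9).
Solving gives q = 150 with buyers paying £36 and sellers receiving £27 (the £9 wedge).
Per-ride burden: buyers £4, sellers £5.
Sellers take the larger share because supply is less price-elastic here (demand slope 5 vs supply slope 4).
The less price-elastic side of the market bears the larger share of a per-unit tax.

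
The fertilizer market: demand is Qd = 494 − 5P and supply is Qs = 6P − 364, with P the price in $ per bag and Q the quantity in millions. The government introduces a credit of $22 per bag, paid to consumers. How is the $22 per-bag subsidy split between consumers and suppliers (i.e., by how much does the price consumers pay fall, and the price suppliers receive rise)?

Without the subsidy, 494 − 5P = 6P − 364 gives 11P = 858, so P* = $78 and Q* = 104.
With a per-unit subsidy paid to consumers, each effectively pays P − 22, so demand becomes Qd = 494 − 5(P − 22).
Solving gives Q = 164 with consumers paying $66 and suppliers receiving $88 (the $22 wedge).
Gain to consumers: $12; to suppliers: $10. (They sum to $22.)

Consumers gain $12 per bag; suppliers gain $10 per bag.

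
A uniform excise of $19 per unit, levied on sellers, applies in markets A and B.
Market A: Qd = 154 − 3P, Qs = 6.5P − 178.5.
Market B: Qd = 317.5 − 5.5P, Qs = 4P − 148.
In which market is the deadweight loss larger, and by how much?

Market B, by $47.5.

Market A: pre-tax P* = $35, Q* = 49; post-tax Q = 10; deadweight loss = $370.5.
Market B: pre-tax P* = $49, Q* = 48; post-tax Q = 4; deadweight loss = $418.
Difference: $370.5 vs $418 → market B is larger by $47.5.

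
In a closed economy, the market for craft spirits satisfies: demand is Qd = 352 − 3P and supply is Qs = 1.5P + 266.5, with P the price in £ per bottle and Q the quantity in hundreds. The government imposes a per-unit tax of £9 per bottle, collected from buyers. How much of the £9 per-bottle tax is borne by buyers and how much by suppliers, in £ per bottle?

Before the tax: set 352 − 3P = 1.5P + 266.5 → P* = £19, Q* = 295.
With the tax collected from buyers, demand (in seller-price terms) shifts: Qd = 352 − 3(P + 9).
Solving gives Q = 286 with buyers paying £22 and suppliers receiving £13 (the £9 wedge).
Burden on buyers: £3; on suppliers: £6. (They sum to £9.)
The less price-elastic side of the market bears the larger share of a per-unit tax.

Buyers bear £3 per bottle; suppliers bear £6 per bottle.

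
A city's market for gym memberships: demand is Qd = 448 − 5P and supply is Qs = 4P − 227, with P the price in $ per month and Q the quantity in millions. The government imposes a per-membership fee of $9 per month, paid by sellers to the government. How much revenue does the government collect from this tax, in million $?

Tax revenue = $477 million.

Without the tax, 448 − 5P = 4P − 227 gives 9P = 675, so P* = $75 and Q* = 73.
With the tax collected from sellers, supply shifts: Qs = 4(P − 9) − 227.
New equilibrium: buyers pay $79, sellers receive $70, Q = 53. (Wedge: Pb − Ps = 9.)
Revenue = t · Q = 9 · 53 = $477.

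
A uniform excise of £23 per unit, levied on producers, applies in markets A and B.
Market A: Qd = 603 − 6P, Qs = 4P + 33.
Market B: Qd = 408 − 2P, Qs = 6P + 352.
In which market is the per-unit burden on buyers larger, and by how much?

Market A: pre-tax P* = £57, Q* = 261; post-tax Q = 205.8; per-unit burden on buyers = £9.2.
Market B: pre-tax P* = £7, Q* = 394; post-tax Q = 359.5; per-unit burden on buyers = £17.25.
Difference: £9.2 vs £17.25 → market B is larger by £8.05.

Market B, by £8.05.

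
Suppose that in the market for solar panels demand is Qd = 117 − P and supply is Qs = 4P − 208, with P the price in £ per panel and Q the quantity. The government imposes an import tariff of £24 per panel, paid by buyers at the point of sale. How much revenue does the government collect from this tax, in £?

Tax revenue = £787.2.

Before the tax: set 117 − P = 4P − 208 → P* = £65, Q* = 52.
With the tax collected from buyers, demand (in seller-price terms) shifts: Qd = 117 − (P + 24).
New equilibrium: buyers pay £84.2, suppliers receive £60.2, Q = 32.8. (Wedge: Pb − Ps = 24.)
Revenue = t · Q = 24 · 32.8 = £787.2.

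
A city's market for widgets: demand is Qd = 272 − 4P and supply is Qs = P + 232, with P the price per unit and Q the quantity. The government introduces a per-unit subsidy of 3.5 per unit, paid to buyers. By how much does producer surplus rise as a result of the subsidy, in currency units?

Producer surplus rises by 675.92.

Before the subsidy: set 272 − 4P = P + 232 → P* = 8, Q* = 240.
With a per-unit subsidy paid to buyers, each effectively pays P − 3.5, so demand becomes Qd = 272 − 4(P − 3.5).
Solving gives Q = 242.8 with buyers paying 7.3 and sellers receiving 10.8 (the 3.5 wedge).
ΔPS is the trapezoid between Q = 242.8 and Q = 240 of height 2.8: ½ · (240 + 242.8) · 2.8 = 675.92.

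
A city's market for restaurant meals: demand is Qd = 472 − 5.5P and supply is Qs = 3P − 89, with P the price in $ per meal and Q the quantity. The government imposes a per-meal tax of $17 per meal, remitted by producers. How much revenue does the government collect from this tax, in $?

Tax revenue = $1292.

Before the tax: set 472 − 5.5P = 3P − 89 → P* = $66, Q* = 109.
With the tax collected from producers, supply shifts: Qs = 3(P − 17) − 89.
New equilibrium: buyers pay $72, producers receive $55, Q = 76. (Wedge: Pb − Ps = 17.)
Revenue = t · Q = 17 · 76 = $1292.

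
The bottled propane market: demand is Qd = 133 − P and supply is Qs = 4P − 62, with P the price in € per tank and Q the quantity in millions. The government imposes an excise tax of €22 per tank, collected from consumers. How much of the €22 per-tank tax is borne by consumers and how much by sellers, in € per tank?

Without the tax, 133 − P = 4P − 62 gives 5P = 195, so P* = €39 and Q* = 94.
With the tax collected from consumers, demand (in seller-price terms) shifts: Qd = 133 − (P + 22).
New equilibrium: consumers pay €56.6, sellers receive €34.6, Q = 76.4. (Wedge: Pb − Ps = 22.)
Burden on consumers: €17.6; on sellers: €4.4. (They sum to €22.)

Consumers bear €17.6 per tank; sellers bear €4.4 per tank.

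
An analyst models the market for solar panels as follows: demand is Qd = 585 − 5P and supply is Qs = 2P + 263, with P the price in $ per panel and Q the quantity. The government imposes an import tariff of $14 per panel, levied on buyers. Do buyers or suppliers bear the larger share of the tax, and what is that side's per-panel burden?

Suppliers bear the larger share: $10 per panel.

Before the tax: set 585 − 5P = 2P + 263 → P* = $46, Q* = 355.
With the tax collected from buyers, demand (in seller-price terms) shifts: Qd = 585 − 5(P + 14).
New equilibrium: buyers pay $50, suppliers receive $36, Q = 335. (Wedge: Pb − Ps = 14.)
Per-panel burden: buyers $4, suppliers $10.
Suppliers take the larger share because supply is less price-elastic here (demand slope 5 vs supply slope 2).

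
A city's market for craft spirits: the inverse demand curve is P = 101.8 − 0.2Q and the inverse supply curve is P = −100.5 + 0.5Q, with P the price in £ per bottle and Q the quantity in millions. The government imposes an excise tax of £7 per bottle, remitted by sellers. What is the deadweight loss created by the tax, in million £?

Deadweight loss = £35 million.

Inverting to Q(P) form: Qd = 509 − 5P; Qs = 2P + 201.
Without the tax, 509 − 5P = 2P + 201 gives 7P = 308, so P* = £44 and Q* = 289.
With the tax collected from sellers, supply shifts: Qs = 2(P − 7) + 201.
New equilibrium: buyers pay £46, sellers receive £39, Q = 279. (Wedge: Pb − Ps = 7.)
Quantity falls by |ΔQ| = |289 − 279| = 10.
DWL = ½ · t · |ΔQ| = ½ · 7 · 10 = £35.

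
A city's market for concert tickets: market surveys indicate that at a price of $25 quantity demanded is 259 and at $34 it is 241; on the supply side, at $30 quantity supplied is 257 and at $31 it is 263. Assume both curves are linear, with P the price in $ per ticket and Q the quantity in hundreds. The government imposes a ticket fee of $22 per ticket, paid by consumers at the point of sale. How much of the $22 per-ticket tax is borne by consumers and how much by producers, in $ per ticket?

Demand slope: (241 − 259)/(34 − 25) = -2, so Qd = 309 − 2P.
Supply slope: (263 − 257)/(31 − 30) = 6, so Qs = 6P + 77.
Without the tax, 309 − 2P = 6P + 77 gives 8P = 232, so P* = $29 and Q* = 251.
With the tax collected from consumers, demand (in seller-price terms) shifts: Qd = 309 − 2(P + 22).
Solving gives Q = 218 with consumers paying $45.5 and producers receiving $23.5 (the $22 wedge).
Burden on consumers: $16.5; on producers: $5.5. (They sum to $22.)

Consumers bear $16.5 per ticket; producers bear $5.5 per ticket.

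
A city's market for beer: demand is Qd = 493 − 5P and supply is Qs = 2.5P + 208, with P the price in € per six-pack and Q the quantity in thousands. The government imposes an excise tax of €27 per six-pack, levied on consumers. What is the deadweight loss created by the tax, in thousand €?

Deadweight loss = €607.5 thousand.

Without the tax, 493 − 5P = 2.5P + 208 gives 7.5P = 285, so P* = €38 and Q* = 303.
With the tax collected from consumers, demand (in seller-price terms) shifts: Qd = 493 − 5(P + 27).
Solving gives Q = 258 with consumers paying €47 and sellers receiving €20 (the €27 wedge).
Quantity falls by |ΔQ| = |303 − 258| = 45.
DWL = ½ · t · |ΔQ| = ½ · 27 · 45 = €607.5.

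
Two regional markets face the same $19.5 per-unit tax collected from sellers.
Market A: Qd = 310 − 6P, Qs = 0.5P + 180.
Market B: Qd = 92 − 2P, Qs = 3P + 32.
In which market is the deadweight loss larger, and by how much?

Market B, by $140.4.

Market A: pre-tax P* = $20, Q* = 190; post-tax Q = 181; deadweight loss = $87.75.
Market B: pre-tax P* = $12, Q* = 68; post-tax Q = 44.6; deadweight loss = $228.15.
Difference: $87.75 vs $228.15 → market B is larger by $140.4.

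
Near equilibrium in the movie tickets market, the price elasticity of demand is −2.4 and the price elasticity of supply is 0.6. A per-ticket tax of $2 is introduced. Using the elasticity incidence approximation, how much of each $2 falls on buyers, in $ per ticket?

Incidence ratio: buyers' share ≈ εs / (εs + |εd|) = 0.6 / (0.6 + 2.4) = 0.2.
So buyers bear ≈ 0.2 × $2 = $0.4; producers bear $1.6.

Buyers bear ≈ $0.4 per ticket.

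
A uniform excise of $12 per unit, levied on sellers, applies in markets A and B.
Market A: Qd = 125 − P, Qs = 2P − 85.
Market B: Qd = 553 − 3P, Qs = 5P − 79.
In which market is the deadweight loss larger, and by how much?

Market A: pre-tax P* = $70, Q* = 55; post-tax Q = 47; deadweight loss = $48.
Market B: pre-tax P* = $79, Q* = 316; post-tax Q = 293.5; deadweight loss = $135.
Difference: $48 vs $135 → market B is larger by $87.

Market B, by $87.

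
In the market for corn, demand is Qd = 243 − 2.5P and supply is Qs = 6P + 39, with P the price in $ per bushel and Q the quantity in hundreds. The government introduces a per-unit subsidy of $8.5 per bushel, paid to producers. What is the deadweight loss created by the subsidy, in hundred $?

Before the subsidy: set 243 − 2.5P = 6P + 39 → P* = $24, Q* = 183.
With a per-unit subsidy paid to producers, each receives P + 8.5 per unit sold, so supply becomes Qs = 6(P + 8.5) + 39.
Solving gives Q = 198 with buyers paying $18 and producers receiving $26.5 (the $8.5 wedge).
Quantity rises by |ΔQ| = |183 − 198| = 15.
DWL = ½ · t · |ΔQ| = ½ · 8.5 · 15 = $63.75.

Deadweight loss = $63.75 hundred.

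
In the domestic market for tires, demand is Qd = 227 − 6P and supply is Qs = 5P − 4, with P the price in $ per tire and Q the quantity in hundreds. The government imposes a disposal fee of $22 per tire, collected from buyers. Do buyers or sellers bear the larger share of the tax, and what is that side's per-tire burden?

Sellers bear the larger share: $12 per tire.

Before the tax: set 227 − 6P = 5P − 4 → P* = $21, Q* = 101.
With the tax collected from buyers, demand (in seller-price terms) shifts: Qd = 227 − 6(P + 22).
New equilibrium: buyers pay $31, sellers receive $9, Q = 41. (Wedge: Pb − Ps = 22.)
Per-tire burden: buyers $10, sellers $12.
Sellers take the larger share because supply is less price-elastic here (demand slope 6 vs supply slope 5).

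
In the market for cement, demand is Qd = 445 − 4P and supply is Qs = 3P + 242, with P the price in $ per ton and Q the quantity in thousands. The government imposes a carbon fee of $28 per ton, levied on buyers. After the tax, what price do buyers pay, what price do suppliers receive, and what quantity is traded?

Before the tax: set 445 − 4P = 3P + 242 → P* = $29, Q* = 329.
With the tax collected from buyers, demand (in seller-price terms) shifts: Qd = 445 − 4(P + 28).
Solving gives Q = 281 with buyers paying $41 and suppliers receiving $13 (the $28 wedge).
The less price-elastic side of the market bears the larger share of a per-unit tax.

Buyers pay $41; suppliers receive $13; quantity = 281.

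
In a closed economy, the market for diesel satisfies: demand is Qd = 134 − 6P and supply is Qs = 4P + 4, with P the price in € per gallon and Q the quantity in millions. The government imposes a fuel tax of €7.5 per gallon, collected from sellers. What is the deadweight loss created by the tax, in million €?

Deadweight loss = €67.5 million.

Without the tax, 134 − 6P = 4P + 4 gives 10P = 130, so P* = €13 and Q* = 56.
With the tax collected from sellers, supply shifts: Qs = 4(P − 7.5) + 4.
Solving gives Q = 38 with consumers paying €16 and sellers receiving €8.5 (the €7.5 wedge).
Quantity falls by |ΔQ| = |56 − 38| = 18.
DWL = ½ · t · |ΔQ| = ½ · 7.5 · 18 = €67.5.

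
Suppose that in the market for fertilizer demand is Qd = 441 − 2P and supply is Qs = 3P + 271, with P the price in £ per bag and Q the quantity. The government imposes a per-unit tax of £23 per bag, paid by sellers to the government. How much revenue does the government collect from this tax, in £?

Tax revenue = £7944.2.

Without the tax, 441 − 2P = 3P + 271 gives 5P = 170, so P* = £34 and Q* = 373.
With the tax collected from sellers, supply shifts: Qs = 3(P − 23) + 271.
Solving gives Q = 345.4 with buyers paying £47.8 and sellers receiving £24.8 (the £23 wedge).
Revenue = t · Q = 23 · 345.4 = £7944.2.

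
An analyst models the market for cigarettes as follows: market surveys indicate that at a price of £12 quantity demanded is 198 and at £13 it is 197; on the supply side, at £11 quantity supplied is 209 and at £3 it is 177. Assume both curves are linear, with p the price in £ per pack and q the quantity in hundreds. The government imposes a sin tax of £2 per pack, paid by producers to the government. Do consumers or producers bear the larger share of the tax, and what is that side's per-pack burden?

Demand slope: (197 − 198)/(13 − 12) = -1, so qd = 210 − p.
Supply slope: (177 − 209)/(3 − 11) = 4, so qs = 4p + 165.
Before the tax: set 210 − p = 4p + 165 → p* = £9, q* = 201.
With the tax collected from producers, supply shifts: qs = 4(p − 2) + 165.
Solving gives q = 199.4 with consumers paying £10.6 and producers receiving £8.6 (the £2 wedge).
Per-pack burden: consumers £1.6, producers £0.4.
Consumers take the larger share because demand is less price-elastic here (demand slope 1 vs supply slope 4).
The less price-elastic side of the market bears the larger share of a per-unit tax.

Consumers bear the larger share: £1.6 per pack.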